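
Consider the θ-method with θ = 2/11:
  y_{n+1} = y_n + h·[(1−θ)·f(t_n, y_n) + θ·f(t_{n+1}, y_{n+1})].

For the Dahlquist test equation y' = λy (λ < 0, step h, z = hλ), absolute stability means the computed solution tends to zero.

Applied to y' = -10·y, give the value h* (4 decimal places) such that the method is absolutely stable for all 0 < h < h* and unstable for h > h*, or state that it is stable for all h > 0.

(-3.1429,0); λ=-10 ⇒ h* = (22/7)/10 = 0.3143.

Test eqn y'=λy, z=hλ:
  y_{n+1} = y_n + z·[9/11·y_n + 2/11·y_{n+1}] ⇒ (1 − 2/11z)y_{n+1} = (1 + 9/11z)y_n
  ⇒ R(z) = (1 + 9/11z)/(1 − 2/11z).

Need |R(x)|<1, x<0.
x=-0.43: |R|=0.6012
R=−1: 1+9/11x = −1+2/11x ⇒ -7/11x=2 ⇒ x=2/(-7/11)=-3.1429
Confirm numerically:
  x=-2.595: |R|=0.76313 <1
  x=-2.271: |R|=0.60732 <1
  x=-1.994: |R|=0.46344 <1
  x=-1.267: |R|=0.02978 <1
  x=-3.481: |R|=1.13178 >1
  x=-3.171: |R|=1.01136 >1
So |R|<1 on (-3.1429, 0).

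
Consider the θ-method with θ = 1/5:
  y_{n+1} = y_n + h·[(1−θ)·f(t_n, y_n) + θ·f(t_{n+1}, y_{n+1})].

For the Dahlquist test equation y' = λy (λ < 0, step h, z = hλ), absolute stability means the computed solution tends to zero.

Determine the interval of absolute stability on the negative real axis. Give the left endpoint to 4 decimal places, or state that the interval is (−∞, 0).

(-3.3333, 0).

With y'=λy (z=hλ):
  y_{n+1} = y_n + z·[4/5·y_n + 1/5·y_{n+1}] ⇒ (1 − 1/5z)y_{n+1} = (1 + 4/5z)y_n
  R(z) = (1 + 4/5z)/(1 − 1/5z).

Boundary: |R(x)|=1, x<0.
x=-1.22: |R|=0.0193
R=−1: 1+4/5x = −1+1/5x ⇒ -3/5x=2 ⇒ x=2/(-3/5)=-3.3333
Confirm numerically:
  x=-2.655: |R|=0.73416 <1
  x=-2.641: |R|=0.72818 <1
  x=-1.987: |R|=0.42193 <1
  x=-3.716: |R|=1.13171 >1
  x=-3.660: |R|=1.11316 >1
  x=-3.591: |R|=1.08998 >1
Stable set (-3.3333, 0).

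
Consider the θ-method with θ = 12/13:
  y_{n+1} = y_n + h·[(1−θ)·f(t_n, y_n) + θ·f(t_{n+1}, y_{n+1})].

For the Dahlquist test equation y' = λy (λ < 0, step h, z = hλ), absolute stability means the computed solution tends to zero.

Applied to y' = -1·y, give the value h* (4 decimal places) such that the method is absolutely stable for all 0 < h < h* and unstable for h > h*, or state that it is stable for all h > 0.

With y'=λy (z=hλ):
  y_{n+1} = y_n + z·[1/13·y_n + 12/13·y_{n+1}] ⇒ (1 − 12/13z)y_{n+1} = (1 + 1/13z)y_n
  R(z) = (1 + 1/13z)/(1 − 12/13z).

Boundary: |R(x)|=1, x<0.
x=-1.22: |R|=0.4262
x=-2: |R|=0.2973
x=-10: |R|=0.0226
x=-100: |R|=0.0717
θ=12/13≥1/2 ⇒ |1+1/13x|<|1−12/13x| ∀x<0 ⇒ unbounded interval.

(−∞, 0) — no finite endpoint. Any h>0 works for λ=-1.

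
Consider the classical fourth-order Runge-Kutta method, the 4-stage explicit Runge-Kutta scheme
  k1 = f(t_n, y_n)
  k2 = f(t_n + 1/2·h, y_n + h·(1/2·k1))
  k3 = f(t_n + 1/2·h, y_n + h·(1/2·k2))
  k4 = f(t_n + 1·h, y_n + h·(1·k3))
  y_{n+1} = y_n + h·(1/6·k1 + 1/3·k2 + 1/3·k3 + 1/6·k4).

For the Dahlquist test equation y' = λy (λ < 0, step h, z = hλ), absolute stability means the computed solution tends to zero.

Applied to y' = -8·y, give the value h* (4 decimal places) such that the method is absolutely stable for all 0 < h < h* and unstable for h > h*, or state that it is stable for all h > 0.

With y'=λy (z=hλ):
  order 4, 4-stage ⇒ R(z)=1+z+z^2/2+z^3/6+z^4/24
  (e.g. R(-1.61)=0.27046, |R|=0.27046)

Need |R(x)|<1, x<0.
x=-1.61: |R|=0.2705
|R(-2.42)|=0.5752 |R(-1.4)|=0.2827 |R(-1.14)|=0.3332
Bisect:
  x_lo=-3.3992 |R|=2.3949  x_hi=-0.3065 |R|=0.7360
  mid=-1.85287 |R|=0.29460 →hi
  mid=-2.62604 |R|=0.78527 →hi
  mid=-3.01262 |R|=1.40043 →lo
  mid=-2.81933 |R|=1.05254 →lo
  mid=-2.72268 |R|=0.90963 →hi
  mid=-2.77100 |R|=0.97867 →hi
  mid=-2.79517 |R|=1.01499 →lo
  mid=-2.78308 |R|=0.99667 →hi
  mid=-2.78912 |R|=1.00579 →lo
  ...
  [-2.78535,-2.78516] ⇒ x*=-2.7853
Stable set (-2.7853, 0).

(-2.7853,0); λ=-8 ⇒ h* = 0.3482.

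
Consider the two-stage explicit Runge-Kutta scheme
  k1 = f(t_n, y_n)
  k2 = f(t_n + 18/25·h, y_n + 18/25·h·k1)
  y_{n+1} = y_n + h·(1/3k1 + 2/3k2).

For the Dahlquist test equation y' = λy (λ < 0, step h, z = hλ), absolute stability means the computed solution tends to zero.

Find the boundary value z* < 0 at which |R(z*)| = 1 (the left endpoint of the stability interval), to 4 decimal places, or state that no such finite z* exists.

With y'=λy (z=hλ):
  k1=λy_n ⇒ h·k1=z·y_n;  k2=λ(1+18/25z)y_n ⇒ h·k2=z(1+18/25z)y_n
  y_{n+1}/y_n = 1 + 1/3z + 2/3z(1+18/25z) = 1 + z + 12/25z²
  ⇒ R(z) = 1 + z + 12/25z².

Solve |R(x)|<1 on ℝ⁻.
x=-0.48: |R|=0.6306
R=1: x+12/25x²=0 ⇒ x=−25/12=-2.0833; min R=1−1/(4·12/25)=0.4792>−1
Confirm numerically:
  x=-1.473: |R|=0.56847 <1
  x=-1.149: |R|=0.48470 <1
  x=-0.916: |R|=0.48675 <1
  x=-2.588: |R|=1.62692 >1
  x=-2.273: |R|=1.20693 >1
  x=-2.217: |R|=1.14224 >1
Stable set (-2.0833, 0).

z* = -2.0833.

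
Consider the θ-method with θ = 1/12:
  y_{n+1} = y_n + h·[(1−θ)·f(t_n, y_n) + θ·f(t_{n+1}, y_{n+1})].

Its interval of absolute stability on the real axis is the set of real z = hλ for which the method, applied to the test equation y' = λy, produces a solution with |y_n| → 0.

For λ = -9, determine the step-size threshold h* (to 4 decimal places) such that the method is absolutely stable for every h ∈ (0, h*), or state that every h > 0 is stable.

Test eqn y'=λy, z=hλ:
  y_{n+1} = y_n + z·[11/12·y_n + 1/12·y_{n+1}] ⇒ (1 − 1/12z)y_{n+1} = (1 + 11/12z)y_n
  so R(z) = (1 + 11/12z)/(1 − 1/12z).

Solve |R(x)|<1 on ℝ⁻.
x=-1.25: |R|=0.1321
R=−1: 1+11/12x = −1+1/12x ⇒ -5/6x=2 ⇒ x=2/(-5/6)=-2.4000
Confirm numerically:
  x=-1.990: |R|=0.70693 <1
  x=-1.794: |R|=0.56068 <1
  x=-1.082: |R|=0.00749 <1
  x=-0.997: |R|=0.07948 <1
  x=-2.658: |R|=1.17601 >1
  x=-2.476: |R|=1.05250 >1
Stable set (-2.4000, 0).

(-2.4000,0); λ=-9 ⇒ h* = (12/5)/9 = 0.2667.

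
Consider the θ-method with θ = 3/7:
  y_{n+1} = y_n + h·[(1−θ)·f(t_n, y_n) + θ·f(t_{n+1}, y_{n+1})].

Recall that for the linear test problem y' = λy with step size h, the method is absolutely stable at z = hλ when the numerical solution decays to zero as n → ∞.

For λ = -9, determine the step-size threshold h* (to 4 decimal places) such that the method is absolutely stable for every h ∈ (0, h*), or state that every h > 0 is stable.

(-14.0000,0); λ=-9 ⇒ h* = (14)/9 = 1.5556.

On y'=λy, z=hλ:
  y_{n+1} = y_n + z·[4/7·y_n + 3/7·y_{n+1}] ⇒ (1 − 3/7z)y_{n+1} = (1 + 4/7z)y_n
  ⇒ R(z) = (1 + 4/7z)/(1 − 3/7z).

Need |R(x)|<1, x<0.
x=-1.74: |R|=0.0033
R=−1: 1+4/7x = −1+3/7x ⇒ -1/7x=2 ⇒ x=2/(-1/7)=-14.0000
Confirm numerically:
  x=-11.675: |R|=0.94468 <1
  x=-11.053: |R|=0.92662 <1
  x=-11.028: |R|=0.92586 <1
  x=-9.380: |R|=0.86853 <1
  x=-14.268: |R|=1.00538 >1
  x=-14.044: |R|=1.00090 >1
So |R|<1 on (-14.0000, 0).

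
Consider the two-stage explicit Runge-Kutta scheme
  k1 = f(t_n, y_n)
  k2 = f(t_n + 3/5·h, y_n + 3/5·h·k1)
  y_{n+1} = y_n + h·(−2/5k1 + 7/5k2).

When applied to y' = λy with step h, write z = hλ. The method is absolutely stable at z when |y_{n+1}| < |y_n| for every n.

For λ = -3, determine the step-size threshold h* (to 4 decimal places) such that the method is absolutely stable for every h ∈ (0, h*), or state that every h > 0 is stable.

(-1.1905,0); λ=-3 ⇒ h* = (25/21)/3 = 0.3968.

With y'=λy (z=hλ):
  k1=λy_n ⇒ h·k1=z·y_n;  k2=λ(1+3/5z)y_n ⇒ h·k2=z(1+3/5z)y_n
  y_{n+1}/y_n = 1 − 2/5z + 7/5z(1+3/5z) = 1 + z + 21/25z²
  ⇒ R(z) = 1 + z + 21/25z².

Solve |R(x)|<1 on ℝ⁻.
x=-0.39: |R|=0.7378
R=1: x+21/25x²=0 ⇒ x=−25/21=-1.1905; min R=1−1/(4·21/25)=0.7024>−1
Confirm numerically:
  x=-0.678: |R|=0.70813 <1
  x=-0.579: |R|=0.70260 <1
  x=-0.543: |R|=0.70467 <1
  x=-1.619: |R|=1.58278 >1
  x=-1.296: |R|=1.11488 >1
So |R|<1 on (-1.1905, 0).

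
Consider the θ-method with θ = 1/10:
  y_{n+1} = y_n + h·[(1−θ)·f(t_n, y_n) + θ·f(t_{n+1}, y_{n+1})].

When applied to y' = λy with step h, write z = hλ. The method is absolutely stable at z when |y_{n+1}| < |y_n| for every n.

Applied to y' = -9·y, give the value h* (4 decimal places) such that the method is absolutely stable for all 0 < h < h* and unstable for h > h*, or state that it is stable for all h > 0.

With y'=λy (z=hλ):
  y_{n+1} = y_n + z·[9/10·y_n + 1/10·y_{n+1}] ⇒ (1 − 1/10z)y_{n+1} = (1 + 9/10z)y_n
  R(z) = (1 + 9/10z)/(1 − 1/10z).

Find x<0 with |R(x)|<1.
x=-0.54: |R|=0.4877
R=−1: 1+9/10x = −1+1/10x ⇒ -4/5x=2 ⇒ x=2/(-4/5)=-2.5000
Confirm numerically:
  x=-2.111: |R|=0.74304 <1
  x=-1.667: |R|=0.42882 <1
  x=-1.306: |R|=0.15514 <1
  x=-1.258: |R|=0.11743 <1
  x=-2.954: |R|=1.28038 >1
  x=-2.714: |R|=1.13465 >1
  x=-2.637: |R|=1.08673 >1
So |R|<1 on (-2.5000, 0).

(-2.5000,0); λ=-9 ⇒ h* = (5/2)/9 = 0.2778.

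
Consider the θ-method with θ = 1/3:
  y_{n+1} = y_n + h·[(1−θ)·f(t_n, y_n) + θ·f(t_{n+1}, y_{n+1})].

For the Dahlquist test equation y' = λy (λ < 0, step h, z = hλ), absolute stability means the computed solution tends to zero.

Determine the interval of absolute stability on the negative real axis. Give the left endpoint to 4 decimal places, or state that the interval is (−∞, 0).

With y'=λy (z=hλ):
  y_{n+1} = y_n + z·[2/3·y_n + 1/3·y_{n+1}] ⇒ (1 − 1/3z)y_{n+1} = (1 + 2/3z)y_n
  Hence R(z) = (1 + 2/3z)/(1 − 1/3z).

Solve |R(x)|<1 on ℝ⁻.
x=-0.68: |R|=0.4457
R=−1: 1+2/3x = −1+1/3x ⇒ -1/3x=2 ⇒ x=2/(-1/3)=-6.0000
Confirm numerically:
  x=-5.419: |R|=0.93099 <1
  x=-3.326: |R|=0.57730 <1
  x=-2.838: |R|=0.45838 <1
  x=-6.436: |R|=1.04621 >1
  x=-6.033: |R|=1.00365 >1
So |R|<1 on (-6.0000, 0).

z∈(-6.0000,0).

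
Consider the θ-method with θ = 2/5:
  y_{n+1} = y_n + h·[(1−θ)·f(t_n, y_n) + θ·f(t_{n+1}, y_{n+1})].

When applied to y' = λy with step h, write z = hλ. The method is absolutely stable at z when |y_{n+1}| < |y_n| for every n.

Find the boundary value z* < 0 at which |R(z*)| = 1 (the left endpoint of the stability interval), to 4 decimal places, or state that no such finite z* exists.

Set f=λy, z=hλ:
  y_{n+1} = y_n + z·[3/5·y_n + 2/5·y_{n+1}] ⇒ (1 − 2/5z)y_{n+1} = (1 + 3/5z)y_n
  ⇒ R(z) = (1 + 3/5z)/(1 − 2/5z).

Boundary: |R(x)|=1, x<0.
x=-0.35: |R|=0.6930
R=−1: 1+3/5x = −1+2/5x ⇒ -1/5x=2 ⇒ x=2/(-1/5)=-10.0000
Confirm numerically:
  x=-7.497: |R|=0.87481 <1
  x=-6.985: |R|=0.84106 <1
  x=-4.862: |R|=0.65105 <1
  x=-10.559: |R|=1.02140 >1
  x=-10.547: |R|=1.02096 >1
  x=-10.439: |R|=1.01696 >1
Stable set (-10.0000, 0).

z* = -10.0000.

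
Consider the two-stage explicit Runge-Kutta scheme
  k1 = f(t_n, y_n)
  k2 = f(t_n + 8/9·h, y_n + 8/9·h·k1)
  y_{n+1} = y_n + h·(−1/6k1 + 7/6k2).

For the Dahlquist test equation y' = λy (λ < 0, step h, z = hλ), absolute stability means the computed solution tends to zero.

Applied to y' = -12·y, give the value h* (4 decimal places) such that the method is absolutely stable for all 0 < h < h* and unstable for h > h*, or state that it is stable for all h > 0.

On y'=λy, z=hλ:
  k1=λy_n ⇒ h·k1=z·y_n;  k2=λ(1+8/9z)y_n ⇒ h·k2=z(1+8/9z)y_n
  y_{n+1}/y_n = 1 − 1/6z + 7/6z(1+8/9z) = 1 + z + 28/27z²
  so R(z) = 1 + z + 28/27z².

Boundary: |R(x)|=1, x<0.
x=-1.41: |R|=1.6517
R=1: x+28/27x²=0 ⇒ x=−27/28=-0.9643; min R=1−1/(4·28/27)=0.7589>−1
Confirm numerically:
  x=-0.747: |R|=0.83168 <1
  x=-0.485: |R|=0.75894 <1
  x=-0.391: |R|=0.76754 <1
  x=-1.199: |R|=1.29185 >1
  x=-1.113: |R|=1.17165 >1
Interval (-0.9643, 0).

(-0.9643,0); λ=-12 ⇒ h* = (27/28)/12 = 0.0804.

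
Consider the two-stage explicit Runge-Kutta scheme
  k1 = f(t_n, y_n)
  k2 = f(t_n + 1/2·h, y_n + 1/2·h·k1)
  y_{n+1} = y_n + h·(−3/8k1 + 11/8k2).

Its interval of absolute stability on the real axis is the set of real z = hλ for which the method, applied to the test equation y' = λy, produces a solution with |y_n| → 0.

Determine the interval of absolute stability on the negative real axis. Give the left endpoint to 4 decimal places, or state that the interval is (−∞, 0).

z∈(-1.4545,0).

With y'=λy (z=hλ):
  k1=λy_n ⇒ h·k1=z·y_n;  k2=λ(1+1/2z)y_n ⇒ h·k2=z(1+1/2z)y_n
  y_{n+1}/y_n = 1 − 3/8z + 11/8z(1+1/2z) = 1 + z + 11/16z²
  so R(z) = 1 + z + 11/16z².

Solve |R(x)|<1 on ℝ⁻.
x=-0.42: |R|=0.7013
R=1: x+11/16x²=0 ⇒ x=−16/11=-1.4545; min R=1−1/(4·11/16)=0.6364>−1
Confirm numerically:
  x=-1.214: |R|=0.79923 <1
  x=-1.136: |R|=0.75122 <1
  x=-0.854: |R|=0.64740 <1
  x=-1.942: |R|=1.65081 >1
  x=-1.763: |R|=1.37387 >1
Stable set (-1.4545, 0).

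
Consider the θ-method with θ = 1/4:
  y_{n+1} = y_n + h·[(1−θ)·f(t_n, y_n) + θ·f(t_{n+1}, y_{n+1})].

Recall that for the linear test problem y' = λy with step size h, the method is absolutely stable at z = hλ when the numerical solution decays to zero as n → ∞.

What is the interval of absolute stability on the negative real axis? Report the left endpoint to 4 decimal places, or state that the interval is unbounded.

(-4.0000, 0).

Set f=λy, z=hλ:
  y_{n+1} = y_n + z·[3/4·y_n + 1/4·y_{n+1}] ⇒ (1 − 1/4z)y_{n+1} = (1 + 3/4z)y_n
  R(z) = (1 + 3/4z)/(1 − 1/4z).

Solve |R(x)|<1 on ℝ⁻.
x=-1.4: |R|=0.0370
R=−1: 1+3/4x = −1+1/4x ⇒ -1/2x=2 ⇒ x=2/(-1/2)=-4.0000
Confirm numerically:
  x=-3.196: |R|=0.77654 <1
  x=-2.165: |R|=0.40470 <1
  x=-1.786: |R|=0.23470 <1
  x=-1.696: |R|=0.19101 <1
  x=-4.539: |R|=1.12624 >1
  x=-4.092: |R|=1.02274 >1
So |R|<1 on (-4.0000, 0).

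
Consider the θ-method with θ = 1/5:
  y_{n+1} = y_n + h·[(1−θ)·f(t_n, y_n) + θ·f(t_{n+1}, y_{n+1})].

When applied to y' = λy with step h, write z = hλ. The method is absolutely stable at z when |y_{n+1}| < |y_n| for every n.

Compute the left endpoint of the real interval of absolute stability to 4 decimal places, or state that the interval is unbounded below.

left endpoint -3.3333.

On y'=λy, z=hλ:
  y_{n+1} = y_n + z·[4/5·y_n + 1/5·y_{n+1}] ⇒ (1 − 1/5z)y_{n+1} = (1 + 4/5z)y_n
  so R(z) = (1 + 4/5z)/(1 − 1/5z).

Boundary: |R(x)|=1, x<0.
x=-1.08: |R|=0.1118
R=−1: 1+4/5x = −1+1/5x ⇒ -3/5x=2 ⇒ x=2/(-3/5)=-3.3333
Confirm numerically:
  x=-2.328: |R|=0.58843 <1
  x=-2.193: |R|=0.52440 <1
  x=-2.097: |R|=0.47738 <1
  x=-1.670: |R|=0.25187 <1
  x=-3.837: |R|=1.17099 >1
  x=-3.813: |R|=1.16328 >1
  x=-3.672: |R|=1.11716 >1
Interval (-3.3333, 0).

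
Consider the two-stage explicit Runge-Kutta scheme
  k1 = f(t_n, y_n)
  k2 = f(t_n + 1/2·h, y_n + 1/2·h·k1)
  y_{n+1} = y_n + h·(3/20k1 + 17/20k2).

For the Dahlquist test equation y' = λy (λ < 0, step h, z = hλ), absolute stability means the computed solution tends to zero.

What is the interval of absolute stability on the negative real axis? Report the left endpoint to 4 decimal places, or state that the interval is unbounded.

On y'=λy, z=hλ:
  k1=λy_n ⇒ h·k1=z·y_n;  k2=λ(1+1/2z)y_n ⇒ h·k2=z(1+1/2z)y_n
  y_{n+1}/y_n = 1 + 3/20z + 17/20z(1+1/2z) = 1 + z + 17/40z²
  R(z) = 1 + z + 17/40z².

Find x<0 with |R(x)|<1.
x=-1.21: |R|=0.4122
R=1: x+17/40x²=0 ⇒ x=−40/17=-2.3529; min R=1−1/(4·17/40)=0.4118>−1
Confirm numerically:
  x=-1.805: |R|=0.57966 <1
  x=-1.420: |R|=0.43697 <1
  x=-1.361: |R|=0.42624 <1
  x=-1.213: |R|=0.41233 <1
  x=-2.869: |R|=1.62924 >1
  x=-2.779: |R|=1.50321 >1
Stable set (-2.3529, 0).

z∈(-2.3529,0).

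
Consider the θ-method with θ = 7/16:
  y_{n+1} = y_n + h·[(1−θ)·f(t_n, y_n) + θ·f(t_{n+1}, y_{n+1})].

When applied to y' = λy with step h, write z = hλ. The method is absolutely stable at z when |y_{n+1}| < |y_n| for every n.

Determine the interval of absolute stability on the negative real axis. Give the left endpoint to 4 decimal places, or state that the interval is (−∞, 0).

z∈(-16.0000,0).

With y'=λy (z=hλ):
  y_{n+1} = y_n + z·[9/16·y_n + 7/16·y_{n+1}] ⇒ (1 − 7/16z)y_{n+1} = (1 + 9/16z)y_n
  so R(z) = (1 + 9/16z)/(1 − 7/16z).

Find x<0 with |R(x)|<1.
x=-1.23: |R|=0.2003
R=−1: 1+9/16x = −1+7/16x ⇒ -1/8x=2 ⇒ x=2/(-1/8)=-16.0000
Confirm numerically:
  x=-13.067: |R|=0.94542 <1
  x=-10.779: |R|=0.88582 <1
  x=-6.419: |R|=0.68552 <1
  x=-16.507: |R|=1.00771 >1
  x=-16.374: |R|=1.00573 >1
  x=-16.241: |R|=1.00372 >1
Interval (-16.0000, 0).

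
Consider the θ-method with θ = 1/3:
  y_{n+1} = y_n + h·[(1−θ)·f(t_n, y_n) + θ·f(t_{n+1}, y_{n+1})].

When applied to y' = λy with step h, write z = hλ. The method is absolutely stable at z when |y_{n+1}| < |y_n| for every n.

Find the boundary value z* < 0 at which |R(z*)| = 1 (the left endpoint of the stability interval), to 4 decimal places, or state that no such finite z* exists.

z* = -6.0000.

With y'=λy (z=hλ):
  y_{n+1} = y_n + z·[2/3·y_n + 1/3·y_{n+1}] ⇒ (1 − 1/3z)y_{n+1} = (1 + 2/3z)y_n
  R(z) = (1 + 2/3z)/(1 − 1/3z).

Boundary: |R(x)|=1, x<0.
x=-0.99: |R|=0.2556
R=−1: 1+2/3x = −1+1/3x ⇒ -1/3x=2 ⇒ x=2/(-1/3)=-6.0000
Confirm numerically:
  x=-5.347: |R|=0.92177 <1
  x=-3.675: |R|=0.65169 <1
  x=-2.703: |R|=0.42188 <1
  x=-6.580: |R|=1.06054 >1
  x=-6.151: |R|=1.01650 >1
So |R|<1 on (-6.0000, 0).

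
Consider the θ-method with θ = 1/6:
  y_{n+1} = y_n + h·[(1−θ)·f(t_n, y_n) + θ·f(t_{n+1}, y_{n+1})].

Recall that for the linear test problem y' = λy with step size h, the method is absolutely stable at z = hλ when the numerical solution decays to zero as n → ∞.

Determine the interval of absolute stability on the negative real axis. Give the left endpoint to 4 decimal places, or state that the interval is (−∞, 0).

On y'=λy, z=hλ:
  y_{n+1} = y_n + z·[5/6·y_n + 1/6·y_{n+1}] ⇒ (1 − 1/6z)y_{n+1} = (1 + 5/6z)y_n
  so R(z) = (1 + 5/6z)/(1 − 1/6z).

Solve |R(x)|<1 on ℝ⁻.
x=-1.07: |R|=0.0919
R=−1: 1+5/6x = −1+1/6x ⇒ -2/3x=2 ⇒ x=2/(-2/3)=-3.0000
Confirm numerically:
  x=-2.954: |R|=0.97945 <1
  x=-2.604: |R|=0.81590 <1
  x=-2.120: |R|=0.56650 <1
  x=-2.065: |R|=0.53627 <1
  x=-3.386: |R|=1.16450 >1
  x=-3.137: |R|=1.05998 >1
So |R|<1 on (-3.0000, 0).

z∈(-3.0000,0).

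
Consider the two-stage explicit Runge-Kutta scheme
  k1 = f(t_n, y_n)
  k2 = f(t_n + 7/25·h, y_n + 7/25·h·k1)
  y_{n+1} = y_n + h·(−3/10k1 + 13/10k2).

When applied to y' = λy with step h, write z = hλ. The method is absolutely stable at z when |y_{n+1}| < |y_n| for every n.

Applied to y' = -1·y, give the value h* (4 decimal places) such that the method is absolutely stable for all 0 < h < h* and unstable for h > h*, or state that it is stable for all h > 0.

On y'=λy, z=hλ:
  k1=λy_n ⇒ h·k1=z·y_n;  k2=λ(1+7/25z)y_n ⇒ h·k2=z(1+7/25z)y_n
  y_{n+1}/y_n = 1 − 3/10z + 13/10z(1+7/25z) = 1 + z + 91/250z²
  R(z) = 1 + z + 91/250z².

Find x<0 with |R(x)|<1.
x=-1.36: |R|=0.3133
R=1: x+91/250x²=0 ⇒ x=−250/91=-2.7473; min R=1−1/(4·91/250)=0.3132>−1
Confirm numerically:
  x=-2.059: |R|=0.48417 <1
  x=-2.053: |R|=0.48119 <1
  x=-1.762: |R|=0.36809 <1
  x=-1.425: |R|=0.31415 <1
  x=-3.139: |R|=1.44761 >1
  x=-2.949: |R|=1.21656 >1
So |R|<1 on (-2.7473, 0).

(-2.7473,0); λ=-1 ⇒ h* = (250/91)/1 = 2.7473.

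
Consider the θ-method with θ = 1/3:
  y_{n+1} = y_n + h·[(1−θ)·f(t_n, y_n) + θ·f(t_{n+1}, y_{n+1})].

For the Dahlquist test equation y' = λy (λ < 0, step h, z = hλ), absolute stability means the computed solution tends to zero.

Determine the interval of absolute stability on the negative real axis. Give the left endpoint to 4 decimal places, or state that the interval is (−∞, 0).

With y'=λy (z=hλ):
  y_{n+1} = y_n + z·[2/3·y_n + 1/3·y_{n+1}] ⇒ (1 − 1/3z)y_{n+1} = (1 + 2/3z)y_n
  ⇒ R(z) = (1 + 2/3z)/(1 − 1/3z).

Boundary: |R(x)|=1, x<0.
x=-0.71: |R|=0.4259
R=−1: 1+2/3x = −1+1/3x ⇒ -1/3x=2 ⇒ x=2/(-1/3)=-6.0000
Confirm numerically:
  x=-3.320: |R|=0.57595 <1
  x=-3.054: |R|=0.51338 <1
  x=-2.945: |R|=0.48612 <1
  x=-6.565: |R|=1.05907 >1
  x=-6.444: |R|=1.04701 >1
  x=-6.423: |R|=1.04489 >1
Stable set (-6.0000, 0).

(-6.0000, 0).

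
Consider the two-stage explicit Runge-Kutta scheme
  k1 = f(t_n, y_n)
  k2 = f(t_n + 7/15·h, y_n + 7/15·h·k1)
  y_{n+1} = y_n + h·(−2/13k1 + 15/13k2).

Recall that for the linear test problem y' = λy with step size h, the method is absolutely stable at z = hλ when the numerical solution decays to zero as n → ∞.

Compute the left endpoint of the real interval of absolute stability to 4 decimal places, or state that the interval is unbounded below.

z* = -1.8571.

Test eqn y'=λy, z=hλ:
  k1=λy_n ⇒ h·k1=z·y_n;  k2=λ(1+7/15z)y_n ⇒ h·k2=z(1+7/15z)y_n
  y_{n+1}/y_n = 1 − 2/13z + 15/13z(1+7/15z) = 1 + z + 7/13z²
  so R(z) = 1 + z + 7/13z².

Need |R(x)|<1, x<0.
x=-0.71: |R|=0.5614
R=1: x+7/13x²=0 ⇒ x=−13/7=-1.8571; min R=1−1/(4·7/13)=0.5357>−1
Confirm numerically:
  x=-1.533: |R|=0.73243 <1
  x=-1.444: |R|=0.67877 <1
  x=-1.342: |R|=0.62775 <1
  x=-2.299: |R|=1.54699 >1
  x=-2.174: |R|=1.37092 >1
  x=-1.896: |R|=1.03967 >1
Interval (-1.8571, 0).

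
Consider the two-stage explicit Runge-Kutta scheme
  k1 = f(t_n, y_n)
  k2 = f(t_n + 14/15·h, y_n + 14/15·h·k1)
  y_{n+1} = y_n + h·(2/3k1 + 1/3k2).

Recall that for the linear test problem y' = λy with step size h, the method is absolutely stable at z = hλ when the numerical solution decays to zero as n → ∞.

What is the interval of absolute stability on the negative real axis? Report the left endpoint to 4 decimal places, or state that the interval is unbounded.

On y'=λy, z=hλ:
  k1=λy_n ⇒ h·k1=z·y_n;  k2=λ(1+14/15z)y_n ⇒ h·k2=z(1+14/15z)y_n
  y_{n+1}/y_n = 1 + 2/3z + 1/3z(1+14/15z) = 1 + z + 14/45z²
  R(z) = 1 + z + 14/45z².

Boundary: |R(x)|=1, x<0.
x=-0.5: |R|=0.5778
R=1: x+14/45x²=0 ⇒ x=−45/14=-3.2143; min R=1−1/(4·14/45)=0.1964>−1
Confirm numerically:
  x=-2.777: |R|=0.62220 <1
  x=-2.358: |R|=0.37183 <1
  x=-1.679: |R|=0.19803 <1
  x=-3.679: |R|=1.53190 >1
  x=-3.584: |R|=1.41224 >1
  x=-3.297: |R|=1.08484 >1
Stable set (-3.2143, 0).

(-3.2143, 0).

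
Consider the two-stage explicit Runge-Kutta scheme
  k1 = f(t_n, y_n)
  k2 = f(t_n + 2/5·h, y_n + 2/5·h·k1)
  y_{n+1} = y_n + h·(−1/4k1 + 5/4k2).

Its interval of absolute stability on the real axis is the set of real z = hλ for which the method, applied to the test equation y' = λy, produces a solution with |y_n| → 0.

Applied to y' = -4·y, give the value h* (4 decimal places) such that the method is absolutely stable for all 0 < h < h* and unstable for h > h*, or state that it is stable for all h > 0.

(-2.0000,0); λ=-4 ⇒ h* = (2)/4 = 0.5000.

With y'=λy (z=hλ):
  k1=λy_n ⇒ h·k1=z·y_n;  k2=λ(1+2/5z)y_n ⇒ h·k2=z(1+2/5z)y_n
  y_{n+1}/y_n = 1 − 1/4z + 5/4z(1+2/5z) = 1 + z + 1/2z²
  Hence R(z) = 1 + z + 1/2z².

Need |R(x)|<1, x<0.
x=-1.77: |R|=0.7964
R=1: x+1/2x²=0 ⇒ x=−2=-2.0000; min R=1−1/(4·1/2)=0.5000>−1
Confirm numerically:
  x=-1.729: |R|=0.76572 <1
  x=-1.492: |R|=0.62103 <1
  x=-1.051: |R|=0.50130 <1
  x=-1.032: |R|=0.50051 <1
  x=-2.579: |R|=1.74662 >1
  x=-2.436: |R|=1.53105 >1
Interval (-2.0000, 0).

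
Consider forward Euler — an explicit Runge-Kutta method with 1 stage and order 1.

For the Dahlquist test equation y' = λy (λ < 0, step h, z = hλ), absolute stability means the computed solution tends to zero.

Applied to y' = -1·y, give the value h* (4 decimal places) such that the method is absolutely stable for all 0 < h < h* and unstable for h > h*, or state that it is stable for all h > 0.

Set f=λy, z=hλ:
  order 1, 1-stage ⇒ R(z)=1+z
  (e.g. R(-0.49)=0.51000, |R|=0.51000)

Find x<0 with |R(x)|<1.
x=-0.49: |R|=0.5100
|R(-1.99)|=0.9900 |R(-1.67)|=0.6700 |R(-1.17)|=0.1700
Bisect:
  x_lo=-2.8339 |R|=1.8339  x_hi=-0.1182 |R|=0.8818
  mid=-1.47604 |R|=0.47604 →hi
  mid=-2.15498 |R|=1.15498 →lo
  mid=-1.81551 |R|=0.81551 →hi
  mid=-1.98524 |R|=0.98524 →hi
  mid=-2.07011 |R|=1.07011 →lo
  mid=-2.02768 |R|=1.02768 →lo
  mid=-2.00646 |R|=1.00646 →lo
  mid=-1.99585 |R|=0.99585 →hi
  ...
  [-2.00016,-1.99999] ⇒ x*=-2.0000
Interval (-2.0000, 0).

(-2.0000,0); λ=-1 ⇒ h* = 2.0000.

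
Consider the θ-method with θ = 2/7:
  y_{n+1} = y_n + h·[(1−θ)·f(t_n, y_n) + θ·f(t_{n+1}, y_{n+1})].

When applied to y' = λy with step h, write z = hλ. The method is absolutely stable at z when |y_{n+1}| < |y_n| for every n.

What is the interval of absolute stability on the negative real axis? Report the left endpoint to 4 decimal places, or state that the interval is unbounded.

z∈(-4.6667,0).

On y'=λy, z=hλ:
  y_{n+1} = y_n + z·[5/7·y_n + 2/7·y_{n+1}] ⇒ (1 − 2/7z)y_{n+1} = (1 + 5/7z)y_n
  Hence R(z) = (1 + 5/7z)/(1 − 2/7z).

Find x<0 with |R(x)|<1.
x=-1.26: |R|=0.0735
R=−1: 1+5/7x = −1+2/7x ⇒ -3/7x=2 ⇒ x=2/(-3/7)=-4.6667
Confirm numerically:
  x=-3.277: |R|=0.69242 <1
  x=-2.816: |R|=0.56048 <1
  x=-2.203: |R|=0.35201 <1
  x=-5.260: |R|=1.10160 >1
  x=-5.136: |R|=1.08152 >1
Interval (-4.6667, 0).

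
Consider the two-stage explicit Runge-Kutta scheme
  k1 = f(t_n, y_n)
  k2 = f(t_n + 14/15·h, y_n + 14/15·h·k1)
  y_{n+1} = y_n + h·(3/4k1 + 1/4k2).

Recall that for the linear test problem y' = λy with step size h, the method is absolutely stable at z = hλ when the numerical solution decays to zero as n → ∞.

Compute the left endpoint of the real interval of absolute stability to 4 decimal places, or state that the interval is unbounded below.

z* = -4.2857.

Set f=λy, z=hλ:
  k1=λy_n ⇒ h·k1=z·y_n;  k2=λ(1+14/15z)y_n ⇒ h·k2=z(1+14/15z)y_n
  y_{n+1}/y_n = 1 + 3/4z + 1/4z(1+14/15z) = 1 + z + 7/30z²
  Hence R(z) = 1 + z + 7/30z².

Need |R(x)|<1, x<0.
x=-1.79: |R|=0.0424
R=1: x+7/30x²=0 ⇒ x=−30/7=-4.2857; min R=1−1/(4·7/30)=-0.0714>−1
Confirm numerically:
  x=-3.311: |R|=0.24697 <1
  x=-2.824: |R|=0.03683 <1
  x=-2.745: |R|=0.01317 <1
  x=-4.786: |R|=1.55869 >1
  x=-4.780: |R|=1.55129 >1
  x=-4.501: |R|=1.22610 >1
Stable set (-4.2857, 0).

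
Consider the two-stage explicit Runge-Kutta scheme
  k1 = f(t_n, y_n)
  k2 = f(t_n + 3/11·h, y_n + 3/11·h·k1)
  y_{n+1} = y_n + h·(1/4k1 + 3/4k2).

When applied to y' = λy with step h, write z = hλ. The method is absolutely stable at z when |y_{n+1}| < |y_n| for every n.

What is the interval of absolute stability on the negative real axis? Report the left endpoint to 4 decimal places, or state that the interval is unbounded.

(-4.8889, 0).

Test eqn y'=λy, z=hλ:
  k1=λy_n ⇒ h·k1=z·y_n;  k2=λ(1+3/11z)y_n ⇒ h·k2=z(1+3/11z)y_n
  y_{n+1}/y_n = 1 + 1/4z + 3/4z(1+3/11z) = 1 + z + 9/44z²
  ⇒ R(z) = 1 + z + 9/44z².

Boundary: |R(x)|=1, x<0.
x=-0.49: |R|=0.5591
R=1: x+9/44x²=0 ⇒ x=−44/9=-4.8889; min R=1−1/(4·9/44)=-0.2222>−1
Confirm numerically:
  x=-4.423: |R|=0.57851 <1
  x=-3.794: |R|=0.15032 <1
  x=-3.020: |R|=0.15446 <1
  x=-2.873: |R|=0.18466 <1
  x=-5.227: |R|=1.36149 >1
  x=-5.111: |R|=1.23220 >1
Interval (-4.8889, 0).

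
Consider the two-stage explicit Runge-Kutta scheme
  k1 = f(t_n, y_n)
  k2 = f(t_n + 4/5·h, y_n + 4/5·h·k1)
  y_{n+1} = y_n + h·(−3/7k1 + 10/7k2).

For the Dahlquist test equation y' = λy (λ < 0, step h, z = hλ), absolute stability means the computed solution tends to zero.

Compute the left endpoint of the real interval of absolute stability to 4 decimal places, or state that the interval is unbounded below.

On y'=λy, z=hλ:
  k1=λy_n ⇒ h·k1=z·y_n;  k2=λ(1+4/5z)y_n ⇒ h·k2=z(1+4/5z)y_n
  y_{n+1}/y_n = 1 − 3/7z + 10/7z(1+4/5z) = 1 + z + 8/7z²
  Hence R(z) = 1 + z + 8/7z².

Need |R(x)|<1, x<0.
x=-1: |R|=1.1429
R=1: x+8/7x²=0 ⇒ x=−7/8=-0.8750; min R=1−1/(4·8/7)=0.7812>−1
Confirm numerically:
  x=-0.678: |R|=0.84735 <1
  x=-0.663: |R|=0.83936 <1
  x=-0.527: |R|=0.79040 <1
  x=-1.077: |R|=1.24863 >1
  x=-0.980: |R|=1.11760 >1
  x=-0.965: |R|=1.09926 >1
Stable set (-0.8750, 0).

z* = -0.8750.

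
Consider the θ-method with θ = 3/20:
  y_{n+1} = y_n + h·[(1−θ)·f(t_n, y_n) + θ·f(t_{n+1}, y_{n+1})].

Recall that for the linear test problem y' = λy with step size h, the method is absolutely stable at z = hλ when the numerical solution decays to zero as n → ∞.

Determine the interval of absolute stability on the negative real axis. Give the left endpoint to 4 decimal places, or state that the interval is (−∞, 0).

z∈(-2.8571,0).

With y'=λy (z=hλ):
  y_{n+1} = y_n + z·[17/20·y_n + 3/20·y_{n+1}] ⇒ (1 − 3/20z)y_{n+1} = (1 + 17/20z)y_n
  so R(z) = (1 + 17/20z)/(1 − 3/20z).

Boundary: |R(x)|=1, x<0.
x=-1.6: |R|=0.2903
R=−1: 1+17/20x = −1+3/20x ⇒ -7/10x=2 ⇒ x=2/(-7/10)=-2.8571
Confirm numerically:
  x=-2.308: |R|=0.71446 <1
  x=-2.071: |R|=0.58013 <1
  x=-1.653: |R|=0.32457 <1
  x=-1.396: |R|=0.15429 <1
  x=-3.454: |R|=1.27521 >1
  x=-3.324: |R|=1.21807 >1
So |R|<1 on (-2.8571, 0).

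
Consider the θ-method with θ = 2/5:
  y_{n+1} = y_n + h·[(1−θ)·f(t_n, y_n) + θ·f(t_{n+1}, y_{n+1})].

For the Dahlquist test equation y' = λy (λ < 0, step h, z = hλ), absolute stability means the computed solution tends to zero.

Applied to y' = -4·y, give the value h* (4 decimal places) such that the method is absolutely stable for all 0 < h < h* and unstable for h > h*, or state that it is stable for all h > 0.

(-10.0000,0); λ=-4 ⇒ h* = (10)/4 = 2.5000.

Set f=λy, z=hλ:
  y_{n+1} = y_n + z·[3/5·y_n + 2/5·y_{n+1}] ⇒ (1 − 2/5z)y_{n+1} = (1 + 3/5z)y_n
  ⇒ R(z) = (1 + 3/5z)/(1 − 2/5z).

Need |R(x)|<1, x<0.
x=-1.04: |R|=0.2655
R=−1: 1+3/5x = −1+2/5x ⇒ -1/5x=2 ⇒ x=2/(-1/5)=-10.0000
Confirm numerically:
  x=-7.172: |R|=0.85380 <1
  x=-6.913: |R|=0.83602 <1
  x=-4.126: |R|=0.55675 <1
  x=-10.592: |R|=1.02261 >1
  x=-10.450: |R|=1.01737 >1
  x=-10.102: |R|=1.00405 >1
So |R|<1 on (-10.0000, 0).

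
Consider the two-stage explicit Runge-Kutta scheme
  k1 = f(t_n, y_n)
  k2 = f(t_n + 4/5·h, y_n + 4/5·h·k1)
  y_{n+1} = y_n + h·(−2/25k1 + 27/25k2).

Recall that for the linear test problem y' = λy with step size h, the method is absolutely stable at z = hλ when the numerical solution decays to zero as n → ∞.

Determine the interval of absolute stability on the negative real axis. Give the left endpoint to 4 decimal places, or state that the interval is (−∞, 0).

Test eqn y'=λy, z=hλ:
  k1=λy_n ⇒ h·k1=z·y_n;  k2=λ(1+4/5z)y_n ⇒ h·k2=z(1+4/5z)y_n
  y_{n+1}/y_n = 1 − 2/25z + 27/25z(1+4/5z) = 1 + z + 108/125z²
  ⇒ R(z) = 1 + z + 108/125z².

Find x<0 with |R(x)|<1.
x=-0.79: |R|=0.7492
R=1: x+108/125x²=0 ⇒ x=−125/108=-1.1574; min R=1−1/(4·108/125)=0.7106>−1
Confirm numerically:
  x=-0.802: |R|=0.75373 <1
  x=-0.643: |R|=0.71422 <1
  x=-0.486: |R|=0.71807 <1
  x=-1.507: |R|=1.45519 >1
  x=-1.196: |R|=1.03988 >1
So |R|<1 on (-1.1574, 0).

(-1.1574, 0).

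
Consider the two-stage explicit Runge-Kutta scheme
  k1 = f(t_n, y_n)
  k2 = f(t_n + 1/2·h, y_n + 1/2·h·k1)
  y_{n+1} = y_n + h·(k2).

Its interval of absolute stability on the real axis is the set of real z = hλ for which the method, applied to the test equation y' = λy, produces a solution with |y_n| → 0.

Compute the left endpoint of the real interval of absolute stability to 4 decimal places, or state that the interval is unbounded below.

z* = -2.0000.

On y'=λy, z=hλ:
  k1=λy_n ⇒ h·k1=z·y_n;  k2=λ(1+1/2z)y_n ⇒ h·k2=z(1+1/2z)y_n
  y_{n+1}/y_n = 1 + z(1+1/2z) = 1 + z + 1/2z²
  R(z) = 1 + z + 1/2z².

Boundary: |R(x)|=1, x<0.
x=-1.73: |R|=0.7664
R=1: x+1/2x²=0 ⇒ x=−2=-2.0000; min R=1−1/(4·1/2)=0.5000>−1
Confirm numerically:
  x=-1.875: |R|=0.88281 <1
  x=-1.822: |R|=0.83784 <1
  x=-1.263: |R|=0.53458 <1
  x=-2.360: |R|=1.42480 >1
  x=-2.301: |R|=1.34630 >1
  x=-2.262: |R|=1.29632 >1
Stable set (-2.0000, 0).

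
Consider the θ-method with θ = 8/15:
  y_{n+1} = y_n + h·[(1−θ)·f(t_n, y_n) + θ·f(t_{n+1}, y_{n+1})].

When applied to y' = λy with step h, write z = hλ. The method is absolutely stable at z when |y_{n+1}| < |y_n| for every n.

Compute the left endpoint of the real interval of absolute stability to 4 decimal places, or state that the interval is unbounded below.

(−∞, 0) — no finite endpoint.

With y'=λy (z=hλ):
  y_{n+1} = y_n + z·[7/15·y_n + 8/15·y_{n+1}] ⇒ (1 − 8/15z)y_{n+1} = (1 + 7/15z)y_n
  R(z) = (1 + 7/15z)/(1 − 8/15z).

Solve |R(x)|<1 on ℝ⁻.
x=-1.5: |R|=0.1667
x=-2: |R|=0.0323
x=-10: |R|=0.5789
x=-100: |R|=0.8405
θ=8/15≥1/2 ⇒ |1+7/15x|<|1−8/15x| ∀x<0 ⇒ unbounded interval.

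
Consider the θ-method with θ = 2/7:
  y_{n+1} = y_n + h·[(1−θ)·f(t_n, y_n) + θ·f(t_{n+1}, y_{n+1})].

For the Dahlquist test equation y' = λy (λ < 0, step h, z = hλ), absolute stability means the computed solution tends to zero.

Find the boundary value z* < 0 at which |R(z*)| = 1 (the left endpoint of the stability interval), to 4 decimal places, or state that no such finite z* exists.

Test eqn y'=λy, z=hλ:
  y_{n+1} = y_n + z·[5/7·y_n + 2/7·y_{n+1}] ⇒ (1 − 2/7z)y_{n+1} = (1 + 5/7z)y_n
  Hence R(z) = (1 + 5/7z)/(1 − 2/7z).

Find x<0 with |R(x)|<1.
x=-0.47: |R|=0.5856
R=−1: 1+5/7x = −1+2/7x ⇒ -3/7x=2 ⇒ x=2/(-3/7)=-4.6667
Confirm numerically:
  x=-3.702: |R|=0.79908 <1
  x=-3.615: |R|=0.77829 <1
  x=-3.148: |R|=0.65734 <1
  x=-2.979: |R|=0.60928 <1
  x=-4.896: |R|=1.04097 >1
  x=-4.859: |R|=1.03451 >1
  x=-4.855: |R|=1.03381 >1
Interval (-4.6667, 0).

z* = -4.6667.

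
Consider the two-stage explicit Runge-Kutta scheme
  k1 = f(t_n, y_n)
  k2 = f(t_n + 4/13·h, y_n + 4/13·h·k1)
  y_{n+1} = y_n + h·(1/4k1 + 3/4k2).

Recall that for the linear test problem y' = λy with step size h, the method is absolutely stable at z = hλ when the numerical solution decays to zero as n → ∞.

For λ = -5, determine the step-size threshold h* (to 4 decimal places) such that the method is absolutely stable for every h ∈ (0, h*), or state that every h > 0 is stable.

With y'=λy (z=hλ):
  k1=λy_n ⇒ h·k1=z·y_n;  k2=λ(1+4/13z)y_n ⇒ h·k2=z(1+4/13z)y_n
  y_{n+1}/y_n = 1 + 1/4z + 3/4z(1+4/13z) = 1 + z + 3/13z²
  R(z) = 1 + z + 3/13z².

Find x<0 with |R(x)|<1.
x=-1.37: |R|=0.0631
R=1: x+3/13x²=0 ⇒ x=−13/3=-4.3333; min R=1−1/(4·3/13)=-0.0833>−1
Confirm numerically:
  x=-3.644: |R|=0.42032 <1
  x=-3.255: |R|=0.19001 <1
  x=-2.159: |R|=0.08332 <1
  x=-4.570: |R|=1.24959 >1
  x=-4.540: |R|=1.21652 >1
  x=-4.430: |R|=1.09882 >1
Interval (-4.3333, 0).

(-4.3333,0); λ=-5 ⇒ h* = (13/3)/5 = 0.8667.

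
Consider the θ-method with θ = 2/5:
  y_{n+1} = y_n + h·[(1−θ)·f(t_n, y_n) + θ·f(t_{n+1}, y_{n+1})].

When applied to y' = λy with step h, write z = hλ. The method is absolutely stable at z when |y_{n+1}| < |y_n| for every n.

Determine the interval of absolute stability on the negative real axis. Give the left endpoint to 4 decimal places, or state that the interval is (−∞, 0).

z∈(-10.0000,0).

Set f=λy, z=hλ:
  y_{n+1} = y_n + z·[3/5·y_n + 2/5·y_{n+1}] ⇒ (1 − 2/5z)y_{n+1} = (1 + 3/5z)y_n
  R(z) = (1 + 3/5z)/(1 − 2/5z).

Need |R(x)|<1, x<0.
x=-0.5: |R|=0.5833
R=−1: 1+3/5x = −1+2/5x ⇒ -1/5x=2 ⇒ x=2/(-1/5)=-10.0000
Confirm numerically:
  x=-8.766: |R|=0.94523 <1
  x=-5.795: |R|=0.74653 <1
  x=-4.457: |R|=0.60162 <1
  x=-10.473: |R|=1.01823 >1
  x=-10.430: |R|=1.01663 >1
So |R|<1 on (-10.0000, 0).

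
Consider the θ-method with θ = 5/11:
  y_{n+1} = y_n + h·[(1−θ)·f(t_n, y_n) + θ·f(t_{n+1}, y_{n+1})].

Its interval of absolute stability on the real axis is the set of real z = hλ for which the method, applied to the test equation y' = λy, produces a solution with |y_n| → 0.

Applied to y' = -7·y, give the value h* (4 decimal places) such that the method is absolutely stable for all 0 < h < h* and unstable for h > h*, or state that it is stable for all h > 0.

(-22.0000,0); λ=-7 ⇒ h* = (22)/7 = 3.1429.

On y'=λy, z=hλ:
  y_{n+1} = y_n + z·[6/11·y_n + 5/11·y_{n+1}] ⇒ (1 − 5/11z)y_{n+1} = (1 + 6/11z)y_n
  R(z) = (1 + 6/11z)/(1 − 5/11z).

Solve |R(x)|<1 on ℝ⁻.
x=-0.85: |R|=0.3869
R=−1: 1+6/11x = −1+5/11x ⇒ -1/11x=2 ⇒ x=2/(-1/11)=-22.0000
Confirm numerically:
  x=-20.997: |R|=0.99135 <1
  x=-18.469: |R|=0.96583 <1
  x=-10.010: |R|=0.80360 <1
  x=-22.395: |R|=1.00321 >1
  x=-22.170: |R|=1.00140 >1
  x=-22.090: |R|=1.00074 >1
Stable set (-22.0000, 0).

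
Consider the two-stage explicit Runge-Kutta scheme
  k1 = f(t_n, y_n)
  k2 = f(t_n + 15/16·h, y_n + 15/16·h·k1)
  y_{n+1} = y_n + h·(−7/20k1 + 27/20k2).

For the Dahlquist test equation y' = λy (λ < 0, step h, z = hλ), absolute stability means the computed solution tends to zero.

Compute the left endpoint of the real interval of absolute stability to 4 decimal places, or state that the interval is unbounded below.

With y'=λy (z=hλ):
  k1=λy_n ⇒ h·k1=z·y_n;  k2=λ(1+15/16z)y_n ⇒ h·k2=z(1+15/16z)y_n
  y_{n+1}/y_n = 1 − 7/20z + 27/20z(1+15/16z) = 1 + z + 81/64z²
  R(z) = 1 + z + 81/64z².

Boundary: |R(x)|=1, x<0.
x=-0.39: |R|=0.8025
R=1: x+81/64x²=0 ⇒ x=−64/81=-0.7901; min R=1−1/(4·81/64)=0.8025>−1
Confirm numerically:
  x=-0.653: |R|=0.88667 <1
  x=-0.383: |R|=0.80265 <1
  x=-0.333: |R|=0.80734 <1
  x=-0.332: |R|=0.80750 <1
  x=-1.252: |R|=1.73187 >1
  x=-1.111: |R|=1.45119 >1
So |R|<1 on (-0.7901, 0).

z* = -0.7901.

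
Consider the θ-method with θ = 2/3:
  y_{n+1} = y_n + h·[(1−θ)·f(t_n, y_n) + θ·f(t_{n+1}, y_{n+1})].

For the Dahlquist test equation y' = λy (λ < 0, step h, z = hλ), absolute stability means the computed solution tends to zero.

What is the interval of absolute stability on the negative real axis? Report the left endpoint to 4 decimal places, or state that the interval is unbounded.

On y'=λy, z=hλ:
  y_{n+1} = y_n + z·[1/3·y_n + 2/3·y_{n+1}] ⇒ (1 − 2/3z)y_{n+1} = (1 + 1/3z)y_n
  ⇒ R(z) = (1 + 1/3z)/(1 − 2/3z).

Need |R(x)|<1, x<0.
x=-1.5: |R|=0.2500
x=-2: |R|=0.1429
x=-10: |R|=0.3043
x=-100: |R|=0.4778
θ=2/3≥1/2 ⇒ |1+1/3x|<|1−2/3x| ∀x<0 ⇒ interval (−∞,0).

interval (−∞, 0).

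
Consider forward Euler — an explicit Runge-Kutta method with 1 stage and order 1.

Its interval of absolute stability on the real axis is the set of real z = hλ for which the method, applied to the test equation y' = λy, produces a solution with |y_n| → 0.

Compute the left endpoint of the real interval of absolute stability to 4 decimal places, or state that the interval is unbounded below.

On y'=λy, z=hλ:
  order 1, 1-stage ⇒ R(z)=1+z
  (e.g. R(-0.77)=0.23000, |R|=0.23000)

Solve |R(x)|<1 on ℝ⁻.
x=-0.77: |R|=0.2300
|R(-1.88)|=0.8800 |R(-1.73)|=0.7300 |R(-1.72)|=0.7200
Bisect:
  x_lo=-2.8599 |R|=1.8599  x_hi=-0.1800 |R|=0.8200
  mid=-1.51998 |R|=0.51998 →hi
  mid=-2.18996 |R|=1.18996 →lo
  mid=-1.85497 |R|=0.85497 →hi
  mid=-2.02246 |R|=1.02246 →lo
  mid=-1.93872 |R|=0.93872 →hi
  mid=-1.98059 |R|=0.98059 →hi
  mid=-2.00153 |R|=1.00153 →lo
  mid=-1.99106 |R|=0.99106 →hi
  ...
  [-2.00005,-1.99989] ⇒ x*=-2.0000
Interval (-2.0000, 0).

z* = -2.0000.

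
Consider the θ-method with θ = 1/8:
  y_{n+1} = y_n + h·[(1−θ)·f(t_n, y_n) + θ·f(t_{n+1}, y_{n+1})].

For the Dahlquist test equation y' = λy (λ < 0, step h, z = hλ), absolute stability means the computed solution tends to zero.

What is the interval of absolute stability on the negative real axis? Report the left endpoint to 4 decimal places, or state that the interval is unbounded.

(-2.6667, 0).

Test eqn y'=λy, z=hλ:
  y_{n+1} = y_n + z·[7/8·y_n + 1/8·y_{n+1}] ⇒ (1 − 1/8z)y_{n+1} = (1 + 7/8z)y_n
  Hence R(z) = (1 + 7/8z)/(1 − 1/8z).

Solve |R(x)|<1 on ℝ⁻.
x=-1.43: |R|=0.2131
R=−1: 1+7/8x = −1+1/8x ⇒ -3/4x=2 ⇒ x=2/(-3/4)=-2.6667
Confirm numerically:
  x=-2.148: |R|=0.69334 <1
  x=-1.993: |R|=0.59552 <1
  x=-1.715: |R|=0.41225 <1
  x=-1.084: |R|=0.04535 <1
  x=-3.191: |R|=1.28112 >1
  x=-3.066: |R|=1.21652 >1
  x=-2.719: |R|=1.02929 >1
Stable set (-2.6667, 0).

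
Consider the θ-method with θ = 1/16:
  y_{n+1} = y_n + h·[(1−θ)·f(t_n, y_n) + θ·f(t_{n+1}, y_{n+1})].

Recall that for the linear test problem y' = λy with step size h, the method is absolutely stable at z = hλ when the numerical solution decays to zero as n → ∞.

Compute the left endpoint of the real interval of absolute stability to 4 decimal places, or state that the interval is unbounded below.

With y'=λy (z=hλ):
  y_{n+1} = y_n + z·[15/16·y_n + 1/16·y_{n+1}] ⇒ (1 − 1/16z)y_{n+1} = (1 + 15/16z)y_n
  Hence R(z) = (1 + 15/16z)/(1 − 1/16z).

Boundary: |R(x)|=1, x<0.
x=-1.7: |R|=0.5367
R=−1: 1+15/16x = −1+1/16x ⇒ -7/8x=2 ⇒ x=2/(-7/8)=-2.2857
Confirm numerically:
  x=-1.602: |R|=0.45620 <1
  x=-1.351: |R|=0.24581 <1
  x=-1.326: |R|=0.22452 <1
  x=-2.607: |R|=1.24174 >1
  x=-2.550: |R|=1.19946 >1
  x=-2.318: |R|=1.02468 >1
So |R|<1 on (-2.2857, 0).

z* = -2.2857.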